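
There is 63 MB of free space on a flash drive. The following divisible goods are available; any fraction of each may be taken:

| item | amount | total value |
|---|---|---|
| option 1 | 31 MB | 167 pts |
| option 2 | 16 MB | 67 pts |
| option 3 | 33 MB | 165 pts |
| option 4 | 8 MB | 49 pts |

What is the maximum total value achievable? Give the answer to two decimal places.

336.00

Take in order of value per unit:
- option 4 (49/8 per unit): all 8 → value 49, running total 49.00
- option 1 (167/31 per unit): all 31 → value 167, running total 216.00
- option 3 (165/33 per unit): 24 of 33 → value 24×165/33 = 120.0000, running total 336.00
Total 336.00.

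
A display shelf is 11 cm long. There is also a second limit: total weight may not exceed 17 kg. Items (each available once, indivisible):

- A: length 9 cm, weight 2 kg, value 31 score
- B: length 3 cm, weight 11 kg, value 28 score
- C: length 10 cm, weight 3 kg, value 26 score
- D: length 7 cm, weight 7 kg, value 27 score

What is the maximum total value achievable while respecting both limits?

Feasible sets respecting both limits:
- A: length 9, weight 2, value 31
- B: length 3, weight 11, value 28
- D: length 7, weight 7, value 27
- C: length 10, weight 3, value 26
Best: 31 score.

31 score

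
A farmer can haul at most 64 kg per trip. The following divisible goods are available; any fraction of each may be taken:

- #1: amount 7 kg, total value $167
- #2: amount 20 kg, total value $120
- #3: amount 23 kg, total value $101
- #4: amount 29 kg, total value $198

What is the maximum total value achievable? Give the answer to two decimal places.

520.13

Take in order of value per unit:
- #1 (167/7 per unit): all 7 → value 167, running total 167.00
- #4 (198/29 per unit): all 29 → value 198, running total 365.00
- #2 (120/20 per unit): all 20 → value 120, running total 485.00
- #3 (101/23 per unit): 8 of 23 → value 8×101/23 = 35.1304, running total 520.13
Total 520.13.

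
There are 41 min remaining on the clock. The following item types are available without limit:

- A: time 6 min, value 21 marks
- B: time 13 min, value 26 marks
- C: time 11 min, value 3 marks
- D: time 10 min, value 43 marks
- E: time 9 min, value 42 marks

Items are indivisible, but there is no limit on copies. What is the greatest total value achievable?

172 marks

Best value-per-unit is E at 42/9; filling with it alone gives 4×42 = 168.
Optimal mix: 4×D → time 40, value 172.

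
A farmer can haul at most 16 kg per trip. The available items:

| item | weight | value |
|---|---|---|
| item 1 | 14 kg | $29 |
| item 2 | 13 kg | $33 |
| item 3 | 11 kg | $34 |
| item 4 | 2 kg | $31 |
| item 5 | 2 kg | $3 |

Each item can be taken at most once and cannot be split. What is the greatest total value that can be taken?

This is a 0/1 knapsack; check combinations near the capacity.
- item 3+item 4+item 5: weight 11+2+2=15, value 34+31+3=68
- item 3+item 4: weight 11+2=13, value 34+31=65
- item 2+item 4: weight 13+2=15, value 33+31=64
Best: $68.

$68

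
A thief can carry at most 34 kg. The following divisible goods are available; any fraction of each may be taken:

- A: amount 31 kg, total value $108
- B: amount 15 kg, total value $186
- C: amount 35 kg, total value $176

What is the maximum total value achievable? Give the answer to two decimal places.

281.54

Take in order of value per unit:
- B (186/15 per unit): all 15 → value 186, running total 186.00
- C (176/35 per unit): 19 of 35 → value 19×176/35 = 95.5429, running total 281.54
Total 281.54.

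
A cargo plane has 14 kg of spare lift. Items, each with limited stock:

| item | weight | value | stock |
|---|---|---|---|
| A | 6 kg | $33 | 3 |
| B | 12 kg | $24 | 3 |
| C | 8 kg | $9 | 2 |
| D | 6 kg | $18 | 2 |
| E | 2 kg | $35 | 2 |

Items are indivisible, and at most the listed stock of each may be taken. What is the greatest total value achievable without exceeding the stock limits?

$103

Top feasible selections:
- 1×A + 2×E: weight 10, value 103
- 2×A + 1×E: weight 14, value 101
- 1×D + 2×E: weight 10, value 88
Best: $103.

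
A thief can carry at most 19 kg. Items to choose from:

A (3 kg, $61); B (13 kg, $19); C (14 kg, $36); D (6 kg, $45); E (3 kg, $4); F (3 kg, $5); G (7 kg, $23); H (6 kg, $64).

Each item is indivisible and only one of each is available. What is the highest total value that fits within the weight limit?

$175

This is a 0/1 knapsack; check combinations near the capacity.
- A+D+F+H: weight 3+6+3+6=18, value 61+45+5+64=175
- A+D+E+H: weight 3+6+3+6=18, value 61+45+4+64=174
- A+D+H: weight 3+6+6=15, value 61+45+64=170
- A+F+G+H: weight 3+3+7+6=19, value 61+5+23+64=153
- A+E+G+H: weight 3+3+7+6=19, value 61+4+23+64=152
Best: $175.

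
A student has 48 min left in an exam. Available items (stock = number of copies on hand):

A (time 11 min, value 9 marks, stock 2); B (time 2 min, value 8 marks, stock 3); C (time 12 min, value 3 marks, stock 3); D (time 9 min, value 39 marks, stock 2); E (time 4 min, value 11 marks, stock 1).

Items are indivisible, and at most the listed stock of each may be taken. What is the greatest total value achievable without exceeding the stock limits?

123 marks

Best selections within time 48 and stock limits:
- 2×A + 2×B + 2×D + 1×E: time 48, value 123
- 1×A + 3×B + 2×D + 1×E: time 39, value 122
- 2×A + 3×B + 2×D: time 46, value 120
- 3×B + 1×C + 2×D + 1×E: time 40, value 116
Best: 123 marks.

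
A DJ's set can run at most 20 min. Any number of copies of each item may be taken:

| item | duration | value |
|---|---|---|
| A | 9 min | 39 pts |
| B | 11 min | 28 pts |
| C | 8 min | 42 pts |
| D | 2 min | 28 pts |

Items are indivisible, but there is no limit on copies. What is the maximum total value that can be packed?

Best value-per-unit is D at 28/2, and filling with it alone uses duration 10×2=20. No mix of the others beats 10×28 = 280.

280 pts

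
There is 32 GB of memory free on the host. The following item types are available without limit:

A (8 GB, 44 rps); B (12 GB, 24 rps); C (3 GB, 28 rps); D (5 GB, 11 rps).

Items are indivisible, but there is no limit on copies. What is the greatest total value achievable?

280 rps

Best value-per-unit is C at 28/3, and filling with it alone uses memory 10×3=30. No mix of the others beats 10×28 = 280.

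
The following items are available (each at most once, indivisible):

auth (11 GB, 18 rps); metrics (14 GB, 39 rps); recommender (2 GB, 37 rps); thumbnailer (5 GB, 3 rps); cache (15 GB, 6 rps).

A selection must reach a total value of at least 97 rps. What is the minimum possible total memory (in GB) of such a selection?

Subsets with value ≥ 97, sorted by total memory:
- auth+metrics+recommender+thumbnailer: memory 32, value 97
- auth+metrics+recommender+cache: memory 42, value 100
- auth+metrics+recommender+thumbnailer+cache: memory 47, value 103
Minimum memory: 32 GB.

32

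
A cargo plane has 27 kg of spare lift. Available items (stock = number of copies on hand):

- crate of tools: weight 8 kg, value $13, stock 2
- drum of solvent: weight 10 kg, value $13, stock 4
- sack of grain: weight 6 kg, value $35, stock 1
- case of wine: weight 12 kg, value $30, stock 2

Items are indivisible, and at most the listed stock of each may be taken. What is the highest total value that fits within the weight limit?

$78

Best selections within weight 27 and stock limits:
- 1×crate of tools + 1×sack of grain + 1×case of wine: weight 26, value 78
- 1×sack of grain + 1×case of wine: weight 18, value 65
- 2×crate of tools + 1×sack of grain: weight 22, value 61
- 1×crate of tools + 1×drum of solvent + 1×sack of grain: weight 24, value 61
Best: $78.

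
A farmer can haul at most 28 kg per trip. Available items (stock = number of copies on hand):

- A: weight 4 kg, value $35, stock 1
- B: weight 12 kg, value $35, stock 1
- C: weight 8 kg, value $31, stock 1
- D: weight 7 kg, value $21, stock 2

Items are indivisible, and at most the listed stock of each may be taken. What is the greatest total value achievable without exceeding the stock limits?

$108

Best selections within weight 28 and stock limits:
- 1×A + 1×C + 2×D: weight 26, value 108
- 1×A + 1×B + 1×C: weight 24, value 101
- 1×A + 1×B + 1×D: weight 23, value 91
- 1×A + 1×C + 1×D: weight 19, value 87
Best: $108.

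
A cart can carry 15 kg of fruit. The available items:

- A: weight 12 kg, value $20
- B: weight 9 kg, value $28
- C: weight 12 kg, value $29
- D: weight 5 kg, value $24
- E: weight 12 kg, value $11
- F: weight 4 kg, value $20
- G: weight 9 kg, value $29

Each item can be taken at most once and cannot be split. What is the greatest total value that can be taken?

Check high-value combinations within 15 kg:
- D+G: weight 5+9=14, value 24+29=53
- B+D: weight 9+5=14, value 28+24=52
- F+G: weight 4+9=13, value 20+29=49
Best: $53.

$53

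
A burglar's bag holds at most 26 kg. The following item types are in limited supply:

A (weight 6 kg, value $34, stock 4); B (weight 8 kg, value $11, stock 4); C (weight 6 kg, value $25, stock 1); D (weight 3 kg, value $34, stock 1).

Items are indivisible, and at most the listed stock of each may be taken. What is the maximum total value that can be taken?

$136

Top feasible selections:
- 3×A + 1×D: weight 21, value 136
- 4×A: weight 24, value 136
- 2×A + 1×C + 1×D: weight 21, value 127
- 3×A + 1×C: weight 24, value 127
Best: $136.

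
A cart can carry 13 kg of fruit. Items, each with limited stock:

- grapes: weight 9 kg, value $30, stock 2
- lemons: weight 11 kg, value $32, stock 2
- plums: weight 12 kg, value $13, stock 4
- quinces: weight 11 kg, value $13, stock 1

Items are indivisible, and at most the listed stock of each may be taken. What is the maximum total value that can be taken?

$32

Top feasible selections:
- 1×lemons: weight 11, value 32
- 1×grapes: weight 9, value 30
Best: $32.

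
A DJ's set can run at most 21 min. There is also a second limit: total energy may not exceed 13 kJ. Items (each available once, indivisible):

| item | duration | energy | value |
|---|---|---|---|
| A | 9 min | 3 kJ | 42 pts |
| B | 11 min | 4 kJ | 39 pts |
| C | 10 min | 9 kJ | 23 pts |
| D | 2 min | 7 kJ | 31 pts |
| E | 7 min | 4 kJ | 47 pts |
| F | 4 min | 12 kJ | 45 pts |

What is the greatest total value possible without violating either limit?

89 pts

Feasible sets respecting both limits:
- A+E: duration 16, energy 7, value 89
- B+E: duration 18, energy 8, value 86
- A+B: duration 20, energy 7, value 81
- D+E: duration 9, energy 11, value 78
Best: 89 pts.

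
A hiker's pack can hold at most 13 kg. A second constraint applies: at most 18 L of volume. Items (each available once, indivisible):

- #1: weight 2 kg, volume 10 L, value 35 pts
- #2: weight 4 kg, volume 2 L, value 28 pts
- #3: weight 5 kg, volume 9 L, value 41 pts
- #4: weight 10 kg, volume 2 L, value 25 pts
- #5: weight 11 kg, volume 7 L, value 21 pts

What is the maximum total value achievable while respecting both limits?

Feasible sets respecting both limits:
- #2+#3: weight 9, volume 11, value 69
- #1+#2: weight 6, volume 12, value 63
- #1+#4: weight 12, volume 12, value 60
- #1+#5: weight 13, volume 17, value 56
Best: 69 pts.

69 pts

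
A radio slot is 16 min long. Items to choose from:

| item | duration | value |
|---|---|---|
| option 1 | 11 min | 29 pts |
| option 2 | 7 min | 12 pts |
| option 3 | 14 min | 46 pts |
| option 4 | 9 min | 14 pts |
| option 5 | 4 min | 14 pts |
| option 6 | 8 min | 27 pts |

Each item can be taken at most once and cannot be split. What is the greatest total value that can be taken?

Check high-value combinations within 16 min:
- option 3: duration 14, value 46
- option 1+option 5: duration 11+4=15, value 29+14=43
- option 5+option 6: duration 4+8=12, value 14+27=41
- option 2+option 6: duration 7+8=15, value 12+27=39
- option 1: duration 11, value 29
Best: 46 pts.

46 pts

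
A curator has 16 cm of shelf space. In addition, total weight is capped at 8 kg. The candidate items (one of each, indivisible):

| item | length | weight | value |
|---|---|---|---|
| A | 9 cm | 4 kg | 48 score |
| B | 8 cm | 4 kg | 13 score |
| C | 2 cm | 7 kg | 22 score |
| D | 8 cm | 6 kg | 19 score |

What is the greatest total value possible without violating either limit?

48 score

Feasible sets respecting both limits:
- A: length 9, weight 4, value 48
- C: length 2, weight 7, value 22
- D: length 8, weight 6, value 19
- B: length 8, weight 4, value 13
Best: 48 score.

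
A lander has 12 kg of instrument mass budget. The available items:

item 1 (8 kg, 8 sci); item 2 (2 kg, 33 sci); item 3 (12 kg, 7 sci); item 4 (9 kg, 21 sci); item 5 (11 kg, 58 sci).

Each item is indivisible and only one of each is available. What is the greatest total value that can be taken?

58 sci

Check high-value combinations within 12 kg:
- item 5: mass 11, value 58
- item 2+item 4: mass 2+9=11, value 33+21=54
- item 1+item 2: mass 8+2=10, value 8+33=41
Best: 58 sci.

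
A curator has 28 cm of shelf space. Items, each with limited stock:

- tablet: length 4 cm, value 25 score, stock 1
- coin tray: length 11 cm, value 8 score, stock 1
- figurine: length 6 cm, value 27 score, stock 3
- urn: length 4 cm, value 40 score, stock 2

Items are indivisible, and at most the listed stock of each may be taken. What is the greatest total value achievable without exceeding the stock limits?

Top feasible selections:
- 3×figurine + 2×urn: length 26, value 161
- 1×tablet + 2×figurine + 2×urn: length 24, value 159
Best: 161 score.

161 score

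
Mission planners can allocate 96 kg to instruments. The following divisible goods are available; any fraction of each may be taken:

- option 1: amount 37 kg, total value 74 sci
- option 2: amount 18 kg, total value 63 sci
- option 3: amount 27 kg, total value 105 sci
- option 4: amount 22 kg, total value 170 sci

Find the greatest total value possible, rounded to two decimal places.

Take in order of value per unit:
- option 4 (170/22 per unit): all 22 → value 170, running total 170.00
- option 3 (105/27 per unit): all 27 → value 105, running total 275.00
- option 2 (63/18 per unit): all 18 → value 63, running total 338.00
- option 1 (74/37 per unit): 29 of 37 → value 29×74/37 = 58.0000, running total 396.00
Total 396.00.

396.00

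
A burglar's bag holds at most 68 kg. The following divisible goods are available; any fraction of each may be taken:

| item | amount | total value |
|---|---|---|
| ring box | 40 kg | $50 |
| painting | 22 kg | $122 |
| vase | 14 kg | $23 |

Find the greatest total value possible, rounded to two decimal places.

Take in order of value per unit:
- painting (122/22 per unit): all 22 → value 122, running total 122.00
- vase (23/14 per unit): all 14 → value 23, running total 145.00
- ring box (50/40 per unit): 32 of 40 → value 32×50/40 = 40.0000, running total 185.00
Total 185.00.

185.00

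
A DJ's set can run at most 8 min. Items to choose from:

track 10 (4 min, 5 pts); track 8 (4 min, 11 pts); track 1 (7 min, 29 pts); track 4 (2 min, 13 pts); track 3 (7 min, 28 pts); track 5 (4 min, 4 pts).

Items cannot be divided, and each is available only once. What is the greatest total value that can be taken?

29 pts

This is a 0/1 knapsack; check combinations near the capacity.
- track 1: duration 7, value 29
- track 3: duration 7, value 28
- track 8+track 4: duration 4+2=6, value 11+13=24
- track 10+track 4: duration 4+2=6, value 5+13=18
Best: 29 pts.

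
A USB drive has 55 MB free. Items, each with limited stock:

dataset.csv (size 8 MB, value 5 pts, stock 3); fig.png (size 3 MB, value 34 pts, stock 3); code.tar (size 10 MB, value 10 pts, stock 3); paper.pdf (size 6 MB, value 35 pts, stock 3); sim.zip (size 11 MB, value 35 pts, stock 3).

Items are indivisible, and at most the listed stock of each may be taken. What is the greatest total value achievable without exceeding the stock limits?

Best selections within size 55 and stock limits:
- 3×fig.png + 3×paper.pdf + 2×sim.zip: size 49, value 277
- 3×fig.png + 2×paper.pdf + 3×sim.zip: size 54, value 277
- 3×fig.png + 1×code.tar + 3×paper.pdf + 1×sim.zip: size 48, value 252
- 3×fig.png + 1×code.tar + 2×paper.pdf + 2×sim.zip: size 53, value 252
Best: 277 pts.

277 pts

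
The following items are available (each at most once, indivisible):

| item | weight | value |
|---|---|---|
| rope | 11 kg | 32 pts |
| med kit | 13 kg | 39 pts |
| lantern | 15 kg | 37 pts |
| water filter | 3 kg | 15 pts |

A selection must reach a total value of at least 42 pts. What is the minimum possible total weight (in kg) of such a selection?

Subsets with value ≥ 42, sorted by total weight:
- rope+water filter: weight 14, value 47
- med kit+water filter: weight 16, value 54
Minimum weight: 14 kg.

14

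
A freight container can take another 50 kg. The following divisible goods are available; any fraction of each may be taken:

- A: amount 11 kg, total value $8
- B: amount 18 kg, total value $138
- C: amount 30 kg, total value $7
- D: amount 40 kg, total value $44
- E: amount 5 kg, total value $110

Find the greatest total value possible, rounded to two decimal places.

Take in order of value per unit:
- E (110/5 per unit): all 5 → value 110, running total 110.00
- B (138/18 per unit): all 18 → value 138, running total 248.00
- D (44/40 per unit): 27 of 40 → value 27×44/40 = 29.7000, running total 277.70
Total 277.70.

277.70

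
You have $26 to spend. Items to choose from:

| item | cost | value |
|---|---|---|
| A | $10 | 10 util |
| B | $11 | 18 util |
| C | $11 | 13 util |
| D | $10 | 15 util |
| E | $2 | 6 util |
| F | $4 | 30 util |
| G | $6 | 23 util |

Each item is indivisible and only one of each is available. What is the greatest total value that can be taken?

This is a 0/1 knapsack; check combinations near the capacity.
- B+E+F+G: cost 11+2+4+6=23, value 18+6+30+23=77
- D+E+F+G: cost 10+2+4+6=22, value 15+6+30+23=74
- C+E+F+G: cost 11+2+4+6=23, value 13+6+30+23=72
Best: 77 util.

77 util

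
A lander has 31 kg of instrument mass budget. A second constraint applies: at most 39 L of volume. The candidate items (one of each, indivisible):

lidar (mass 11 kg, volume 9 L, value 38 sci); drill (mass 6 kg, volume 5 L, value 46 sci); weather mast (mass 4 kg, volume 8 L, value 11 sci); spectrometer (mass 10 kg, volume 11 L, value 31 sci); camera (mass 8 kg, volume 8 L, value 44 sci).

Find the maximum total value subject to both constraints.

Feasible sets respecting both limits:
- lidar+drill+weather mast+camera: mass 29, volume 30, value 139
- drill+weather mast+spectrometer+camera: mass 28, volume 32, value 132
- lidar+drill+camera: mass 25, volume 22, value 128
Best: 139 sci.

139 sci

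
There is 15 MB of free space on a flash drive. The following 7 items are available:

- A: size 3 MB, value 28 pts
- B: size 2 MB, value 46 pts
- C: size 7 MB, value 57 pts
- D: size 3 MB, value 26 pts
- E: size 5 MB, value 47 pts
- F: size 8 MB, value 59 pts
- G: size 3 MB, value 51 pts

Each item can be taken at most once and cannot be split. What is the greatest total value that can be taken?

182 pts

Check high-value combinations within 15 MB:
- A+B+C+G: size 3+2+7+3=15, value 28+46+57+51=182
- B+C+D+G: size 2+7+3+3=15, value 46+57+26+51=180
- A+B+E+G: size 3+2+5+3=13, value 28+46+47+51=172
- B+D+E+G: size 2+3+5+3=13, value 46+26+47+51=170
- A+B+C+D: size 3+2+7+3=15, value 28+46+57+26=157
Best: 182 pts.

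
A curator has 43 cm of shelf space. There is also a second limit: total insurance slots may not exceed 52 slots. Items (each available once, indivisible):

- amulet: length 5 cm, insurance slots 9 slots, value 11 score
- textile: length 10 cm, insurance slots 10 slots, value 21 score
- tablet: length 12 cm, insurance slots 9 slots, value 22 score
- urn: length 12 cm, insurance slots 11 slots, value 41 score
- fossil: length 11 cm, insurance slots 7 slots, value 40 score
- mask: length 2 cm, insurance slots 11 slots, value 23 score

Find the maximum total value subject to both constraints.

Feasible sets respecting both limits:
- amulet+tablet+urn+fossil+mask: length 42, insurance slots 47, value 137
- amulet+textile+urn+fossil+mask: length 40, insurance slots 48, value 136
- tablet+urn+fossil+mask: length 37, insurance slots 38, value 126
Best: 137 score.

137 score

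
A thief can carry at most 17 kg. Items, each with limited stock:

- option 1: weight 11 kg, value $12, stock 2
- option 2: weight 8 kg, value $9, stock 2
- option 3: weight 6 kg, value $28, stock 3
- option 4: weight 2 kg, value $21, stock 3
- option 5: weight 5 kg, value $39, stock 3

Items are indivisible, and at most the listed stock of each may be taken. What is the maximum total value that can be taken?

Best selections within weight 17 and stock limits:
- 3×option 4 + 2×option 5: weight 16, value 141
- 1×option 4 + 3×option 5: weight 17, value 138
Best: $141.

$141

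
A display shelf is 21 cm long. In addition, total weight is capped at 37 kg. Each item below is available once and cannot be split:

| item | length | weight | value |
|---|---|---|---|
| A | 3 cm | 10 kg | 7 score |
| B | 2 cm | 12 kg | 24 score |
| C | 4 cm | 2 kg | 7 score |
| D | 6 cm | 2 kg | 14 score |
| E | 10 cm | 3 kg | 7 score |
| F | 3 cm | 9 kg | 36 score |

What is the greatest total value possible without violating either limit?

88 score

Feasible sets respecting both limits:
- A+B+C+D+F: length 18, weight 35, value 88
- A+B+D+F: length 14, weight 33, value 81
- B+C+D+F: length 15, weight 25, value 81
- B+D+E+F: length 21, weight 26, value 81
Best: 88 score.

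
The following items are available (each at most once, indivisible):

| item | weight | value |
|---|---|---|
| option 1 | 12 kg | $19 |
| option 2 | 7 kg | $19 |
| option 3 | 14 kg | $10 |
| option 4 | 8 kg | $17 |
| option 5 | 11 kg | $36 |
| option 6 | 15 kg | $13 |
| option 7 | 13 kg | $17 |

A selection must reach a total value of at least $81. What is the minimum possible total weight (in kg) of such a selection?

38

Subsets with value ≥ 81, sorted by total weight:
- option 1+option 2+option 4+option 5: weight 38, value 91
- option 2+option 4+option 5+option 7: weight 39, value 89
- option 2+option 3+option 4+option 5: weight 40, value 82
Minimum weight: 38 kg.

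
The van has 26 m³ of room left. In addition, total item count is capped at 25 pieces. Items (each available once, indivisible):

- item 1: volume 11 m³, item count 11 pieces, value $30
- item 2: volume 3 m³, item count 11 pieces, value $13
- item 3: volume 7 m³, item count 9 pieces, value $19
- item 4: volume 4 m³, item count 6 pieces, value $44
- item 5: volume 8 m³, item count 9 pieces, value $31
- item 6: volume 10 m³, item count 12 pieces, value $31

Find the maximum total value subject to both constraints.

Feasible sets respecting both limits:
- item 3+item 4+item 5: volume 19, item count 24, value 94
- item 4+item 5: volume 12, item count 15, value 75
- item 4+item 6: volume 14, item count 18, value 75
- item 1+item 4: volume 15, item count 17, value 74
Best: $94.

$94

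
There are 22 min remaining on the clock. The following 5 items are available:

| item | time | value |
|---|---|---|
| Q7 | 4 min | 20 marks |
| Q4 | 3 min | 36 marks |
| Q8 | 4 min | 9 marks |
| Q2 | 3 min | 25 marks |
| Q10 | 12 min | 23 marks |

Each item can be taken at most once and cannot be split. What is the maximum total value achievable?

This is a 0/1 knapsack; check combinations near the capacity.
- Q7+Q4+Q2+Q10: time 4+3+3+12=22, value 20+36+25+23=104
- Q4+Q8+Q2+Q10: time 3+4+3+12=22, value 36+9+25+23=93
- Q7+Q4+Q8+Q2: time 4+3+4+3=14, value 20+36+9+25=90
- Q4+Q2+Q10: time 3+3+12=18, value 36+25+23=84
Best: 104 marks.

104 marks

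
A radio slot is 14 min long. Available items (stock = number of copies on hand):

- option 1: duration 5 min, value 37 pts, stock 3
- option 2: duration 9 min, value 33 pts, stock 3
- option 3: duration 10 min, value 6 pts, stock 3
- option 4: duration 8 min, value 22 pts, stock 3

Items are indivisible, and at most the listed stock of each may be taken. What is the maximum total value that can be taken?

74 pts

Top feasible selections:
- 2×option 1: duration 10, value 74
- 1×option 1 + 1×option 2: duration 14, value 70
Best: 74 pts.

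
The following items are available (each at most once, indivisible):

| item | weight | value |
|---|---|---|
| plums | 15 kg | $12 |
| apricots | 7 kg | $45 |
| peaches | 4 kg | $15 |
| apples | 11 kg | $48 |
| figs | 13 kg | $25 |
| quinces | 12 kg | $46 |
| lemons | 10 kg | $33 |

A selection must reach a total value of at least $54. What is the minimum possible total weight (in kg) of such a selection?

11

Subsets with value ≥ 54, sorted by total weight:
- apricots+peaches: weight 11, value 60
- peaches+apples: weight 15, value 63
- peaches+quinces: weight 16, value 61
- apricots+lemons: weight 17, value 78
Minimum weight: 11 kg.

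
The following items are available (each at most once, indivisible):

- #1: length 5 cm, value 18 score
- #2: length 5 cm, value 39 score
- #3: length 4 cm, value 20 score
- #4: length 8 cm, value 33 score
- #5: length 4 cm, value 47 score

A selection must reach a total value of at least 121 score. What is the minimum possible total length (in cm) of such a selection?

Subsets with value ≥ 121, sorted by total length:
- #1+#2+#3+#5: length 18, value 124
- #2+#3+#4+#5: length 21, value 139
- #1+#2+#4+#5: length 22, value 137
- #1+#2+#3+#4+#5: length 26, value 157
Minimum length: 18 cm.

18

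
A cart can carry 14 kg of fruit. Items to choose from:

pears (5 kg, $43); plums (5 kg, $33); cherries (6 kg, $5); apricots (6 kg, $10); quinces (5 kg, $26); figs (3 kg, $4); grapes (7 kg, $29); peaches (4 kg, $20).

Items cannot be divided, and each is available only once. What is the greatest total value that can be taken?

Check high-value combinations within 14 kg:
- pears+plums+peaches: weight 5+5+4=14, value 43+33+20=96
- pears+quinces+peaches: weight 5+5+4=14, value 43+26+20=89
- pears+plums+figs: weight 5+5+3=13, value 43+33+4=80
Best: $96.

$96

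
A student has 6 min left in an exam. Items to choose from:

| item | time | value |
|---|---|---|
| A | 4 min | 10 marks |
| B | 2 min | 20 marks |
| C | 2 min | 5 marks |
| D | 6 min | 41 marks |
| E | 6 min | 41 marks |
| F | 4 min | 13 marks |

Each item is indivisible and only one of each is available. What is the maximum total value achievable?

Check high-value combinations within 6 min:
- D: time 6, value 41
- E: time 6, value 41
- B+F: time 2+4=6, value 20+13=33
Best: 41 marks.

41 marks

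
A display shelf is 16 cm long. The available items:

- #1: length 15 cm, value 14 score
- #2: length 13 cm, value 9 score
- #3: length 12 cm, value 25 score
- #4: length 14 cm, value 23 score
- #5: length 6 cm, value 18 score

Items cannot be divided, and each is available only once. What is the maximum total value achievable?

25 score

Check high-value combinations within 16 cm:
- #3: length 12, value 25
- #4: length 14, value 23
- #5: length 6, value 18
- #1: length 15, value 14
- #2: length 13, value 9
Best: 25 score.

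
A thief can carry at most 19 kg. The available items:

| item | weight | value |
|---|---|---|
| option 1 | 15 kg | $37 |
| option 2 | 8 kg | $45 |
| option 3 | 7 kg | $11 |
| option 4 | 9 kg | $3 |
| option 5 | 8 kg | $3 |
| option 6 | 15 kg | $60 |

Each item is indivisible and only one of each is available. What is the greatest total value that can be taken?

$60

Check high-value combinations within 19 kg:
- option 6: weight 15, value 60
- option 2+option 3: weight 8+7=15, value 45+11=56
- option 2+option 5: weight 8+8=16, value 45+3=48
- option 2+option 4: weight 8+9=17, value 45+3=48
Best: $60.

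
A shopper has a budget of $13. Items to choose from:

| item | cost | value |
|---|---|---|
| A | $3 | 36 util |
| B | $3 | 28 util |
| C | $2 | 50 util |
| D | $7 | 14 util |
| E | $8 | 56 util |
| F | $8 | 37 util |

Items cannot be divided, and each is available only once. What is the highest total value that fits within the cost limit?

142 util

This is a 0/1 knapsack; check combinations near the capacity.
- A+C+E: cost 3+2+8=13, value 36+50+56=142
- B+C+E: cost 3+2+8=13, value 28+50+56=134
- A+C+F: cost 3+2+8=13, value 36+50+37=123
Best: 142 util.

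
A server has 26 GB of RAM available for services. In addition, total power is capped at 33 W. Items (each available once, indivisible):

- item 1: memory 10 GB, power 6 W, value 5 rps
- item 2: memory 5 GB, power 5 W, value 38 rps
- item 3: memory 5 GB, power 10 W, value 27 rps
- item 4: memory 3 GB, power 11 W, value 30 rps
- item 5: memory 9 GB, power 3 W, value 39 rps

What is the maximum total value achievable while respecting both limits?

Feasible sets respecting both limits:
- item 2+item 3+item 4+item 5: memory 22, power 29, value 134
- item 2+item 4+item 5: memory 17, power 19, value 107
- item 2+item 3+item 5: memory 19, power 18, value 104
Best: 134 rps.

134 rps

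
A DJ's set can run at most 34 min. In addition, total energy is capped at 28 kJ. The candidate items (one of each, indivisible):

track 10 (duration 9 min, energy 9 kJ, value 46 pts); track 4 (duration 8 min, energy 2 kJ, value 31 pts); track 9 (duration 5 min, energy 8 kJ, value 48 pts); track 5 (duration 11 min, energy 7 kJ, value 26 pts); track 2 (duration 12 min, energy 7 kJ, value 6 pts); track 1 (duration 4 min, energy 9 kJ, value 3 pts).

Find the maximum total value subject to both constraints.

Feasible sets respecting both limits:
- track 10+track 4+track 9+track 5: duration 33, energy 26, value 151
- track 10+track 4+track 9+track 2: duration 34, energy 26, value 131
- track 10+track 4+track 9+track 1: duration 26, energy 28, value 128
Best: 151 pts.

151 pts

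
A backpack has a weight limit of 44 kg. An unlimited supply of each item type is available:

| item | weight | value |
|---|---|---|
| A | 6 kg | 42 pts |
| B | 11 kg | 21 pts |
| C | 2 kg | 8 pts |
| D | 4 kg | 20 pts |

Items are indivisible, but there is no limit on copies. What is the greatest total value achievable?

302 pts

Best value-per-unit is A at 42/6; filling with it alone gives 7×42 = 294.
Optimal mix: 7×A + 1×C → weight 44, value 302.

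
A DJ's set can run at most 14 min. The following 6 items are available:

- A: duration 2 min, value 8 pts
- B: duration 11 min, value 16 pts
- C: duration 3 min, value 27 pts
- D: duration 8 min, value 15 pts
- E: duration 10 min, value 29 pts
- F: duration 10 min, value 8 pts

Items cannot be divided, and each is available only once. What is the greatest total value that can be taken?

56 pts

Check high-value combinations within 14 min:
- C+E: duration 3+10=13, value 27+29=56
- A+C+D: duration 2+3+8=13, value 8+27+15=50
- B+C: duration 11+3=14, value 16+27=43
- C+D: duration 3+8=11, value 27+15=42
Best: 56 pts.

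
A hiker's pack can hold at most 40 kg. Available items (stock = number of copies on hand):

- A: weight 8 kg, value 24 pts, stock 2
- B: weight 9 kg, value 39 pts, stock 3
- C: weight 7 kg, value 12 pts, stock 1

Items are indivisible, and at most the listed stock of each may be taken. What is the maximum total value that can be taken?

Top feasible selections:
- 1×A + 3×B: weight 35, value 141
- 3×B + 1×C: weight 34, value 129
Best: 141 pts.

141 pts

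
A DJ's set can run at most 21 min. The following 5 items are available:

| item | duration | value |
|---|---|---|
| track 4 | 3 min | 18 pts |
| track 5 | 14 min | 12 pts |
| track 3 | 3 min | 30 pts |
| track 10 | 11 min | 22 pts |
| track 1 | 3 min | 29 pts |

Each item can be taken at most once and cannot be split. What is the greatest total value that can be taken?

99 pts

Check high-value combinations within 21 min:
- track 4+track 3+track 10+track 1: duration 3+3+11+3=20, value 18+30+22+29=99
- track 3+track 10+track 1: duration 3+11+3=17, value 30+22+29=81
- track 4+track 3+track 1: duration 3+3+3=9, value 18+30+29=77
Best: 99 pts.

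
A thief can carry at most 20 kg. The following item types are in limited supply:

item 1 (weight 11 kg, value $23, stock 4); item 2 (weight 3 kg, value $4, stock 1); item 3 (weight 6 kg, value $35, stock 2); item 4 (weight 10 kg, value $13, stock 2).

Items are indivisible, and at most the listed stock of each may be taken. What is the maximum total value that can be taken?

Best selections within weight 20 and stock limits:
- 1×item 2 + 2×item 3: weight 15, value 74
- 2×item 3: weight 12, value 70
Best: $74.

$74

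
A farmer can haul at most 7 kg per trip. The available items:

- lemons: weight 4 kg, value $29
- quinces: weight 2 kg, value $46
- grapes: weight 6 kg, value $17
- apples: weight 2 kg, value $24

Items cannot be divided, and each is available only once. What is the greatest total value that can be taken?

$75

This is a 0/1 knapsack; check combinations near the capacity.
- lemons+quinces: weight 4+2=6, value 29+46=75
- quinces+apples: weight 2+2=4, value 46+24=70
- lemons+apples: weight 4+2=6, value 29+24=53
- quinces: weight 2, value 46
Best: $75.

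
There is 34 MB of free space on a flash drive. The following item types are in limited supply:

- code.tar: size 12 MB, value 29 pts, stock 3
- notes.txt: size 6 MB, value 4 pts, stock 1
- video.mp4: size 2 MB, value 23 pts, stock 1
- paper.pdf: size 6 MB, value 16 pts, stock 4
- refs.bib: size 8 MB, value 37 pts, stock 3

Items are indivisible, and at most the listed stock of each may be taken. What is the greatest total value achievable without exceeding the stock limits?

150 pts

Top feasible selections:
- 1×video.mp4 + 1×paper.pdf + 3×refs.bib: size 32, value 150
- 1×notes.txt + 1×video.mp4 + 3×refs.bib: size 32, value 138
Best: 150 pts.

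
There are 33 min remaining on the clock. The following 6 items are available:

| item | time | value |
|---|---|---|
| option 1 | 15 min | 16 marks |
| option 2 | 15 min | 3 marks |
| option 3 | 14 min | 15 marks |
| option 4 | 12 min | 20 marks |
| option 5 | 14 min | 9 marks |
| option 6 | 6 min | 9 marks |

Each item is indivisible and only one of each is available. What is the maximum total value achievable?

Check high-value combinations within 33 min:
- option 1+option 4+option 6: time 15+12+6=33, value 16+20+9=45
- option 3+option 4+option 6: time 14+12+6=32, value 15+20+9=44
- option 4+option 5+option 6: time 12+14+6=32, value 20+9+9=38
- option 1+option 4: time 15+12=27, value 16+20=36
- option 3+option 4: time 14+12=26, value 15+20=35
Best: 45 marks.

45 marks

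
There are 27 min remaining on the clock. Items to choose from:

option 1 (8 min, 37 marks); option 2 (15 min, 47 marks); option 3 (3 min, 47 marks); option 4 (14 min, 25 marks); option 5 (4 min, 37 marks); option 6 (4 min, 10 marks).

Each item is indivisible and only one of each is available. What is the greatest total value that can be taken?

Check high-value combinations within 27 min:
- option 2+option 3+option 5+option 6: time 15+3+4+4=26, value 47+47+37+10=141
- option 1+option 3+option 5+option 6: time 8+3+4+4=19, value 37+47+37+10=131
- option 2+option 3+option 5: time 15+3+4=22, value 47+47+37=131
- option 1+option 2+option 3: time 8+15+3=26, value 37+47+47=131
Best: 141 marks.

141 marks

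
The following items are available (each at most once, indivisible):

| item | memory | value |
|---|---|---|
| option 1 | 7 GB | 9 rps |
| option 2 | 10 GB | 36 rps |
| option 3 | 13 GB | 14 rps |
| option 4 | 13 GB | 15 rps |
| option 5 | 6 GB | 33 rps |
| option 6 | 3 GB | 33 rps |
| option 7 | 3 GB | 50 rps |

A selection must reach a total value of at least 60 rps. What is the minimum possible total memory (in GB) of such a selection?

6

Subsets with value ≥ 60, sorted by total memory:
- option 6+option 7: memory 6, value 83
- option 5+option 7: memory 9, value 83
- option 5+option 6: memory 9, value 66
- option 5+option 6+option 7: memory 12, value 116
Minimum memory: 6 GB.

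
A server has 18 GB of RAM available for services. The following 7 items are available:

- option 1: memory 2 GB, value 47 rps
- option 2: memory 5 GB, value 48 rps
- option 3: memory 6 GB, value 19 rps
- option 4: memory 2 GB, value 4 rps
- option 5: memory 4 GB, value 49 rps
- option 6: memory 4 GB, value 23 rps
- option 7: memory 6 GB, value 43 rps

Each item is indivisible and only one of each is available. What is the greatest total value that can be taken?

Check high-value combinations within 18 GB:
- option 1+option 2+option 5+option 7: memory 2+5+4+6=17, value 47+48+49+43=187
- option 1+option 2+option 4+option 5+option 6: memory 2+5+2+4+4=17, value 47+48+4+49+23=171
- option 1+option 2+option 5+option 6: memory 2+5+4+4=15, value 47+48+49+23=167
Best: 187 rps.

187 rps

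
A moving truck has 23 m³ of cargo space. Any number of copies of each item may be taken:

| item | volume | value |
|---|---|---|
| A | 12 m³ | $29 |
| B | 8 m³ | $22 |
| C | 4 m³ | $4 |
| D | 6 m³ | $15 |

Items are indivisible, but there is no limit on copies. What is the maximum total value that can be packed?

$59

Best value-per-unit is B at 22/8; filling with it alone gives 2×22 = 44.
Optimal mix: 2×B + 1×D → volume 22, value 59.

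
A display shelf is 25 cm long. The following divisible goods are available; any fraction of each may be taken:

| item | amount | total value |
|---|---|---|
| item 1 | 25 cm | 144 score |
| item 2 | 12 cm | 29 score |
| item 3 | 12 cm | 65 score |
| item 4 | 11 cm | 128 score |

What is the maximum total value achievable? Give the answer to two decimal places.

Take in order of value per unit:
- item 4 (128/11 per unit): all 11 → value 128, running total 128.00
- item 1 (144/25 per unit): 14 of 25 → value 14×144/25 = 80.6400, running total 208.64
Total 208.64.

208.64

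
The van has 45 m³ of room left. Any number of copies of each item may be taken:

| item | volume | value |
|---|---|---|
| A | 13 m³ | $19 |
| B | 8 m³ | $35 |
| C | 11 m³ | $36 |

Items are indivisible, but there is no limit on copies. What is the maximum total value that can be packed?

Best value-per-unit is B at 35/8; filling with it alone gives 5×35 = 175.
Optimal mix: 4×B + 1×C → volume 43, value 176.

$176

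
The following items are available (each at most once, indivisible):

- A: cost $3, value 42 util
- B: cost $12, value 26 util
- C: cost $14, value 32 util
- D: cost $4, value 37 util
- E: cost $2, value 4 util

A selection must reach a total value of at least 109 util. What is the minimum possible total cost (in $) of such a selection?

21

Subsets with value ≥ 109, sorted by total cost:
- A+C+D: cost 21, value 111
- A+B+D+E: cost 21, value 109
Minimum cost: 21 $.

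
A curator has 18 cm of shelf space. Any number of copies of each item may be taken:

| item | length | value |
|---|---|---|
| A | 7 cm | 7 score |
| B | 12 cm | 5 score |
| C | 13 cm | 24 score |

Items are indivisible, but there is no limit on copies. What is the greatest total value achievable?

Best value-per-unit is C at 24/13, and filling with it alone uses length 1×13=13. No mix of the others beats 1×24 = 24.

24 score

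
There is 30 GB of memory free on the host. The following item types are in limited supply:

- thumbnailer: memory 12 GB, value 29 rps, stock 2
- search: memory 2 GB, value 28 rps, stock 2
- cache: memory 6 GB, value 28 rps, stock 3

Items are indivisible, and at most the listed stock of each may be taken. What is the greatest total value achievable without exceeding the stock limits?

141 rps

Best selections within memory 30 and stock limits:
- 1×thumbnailer + 2×search + 2×cache: memory 28, value 141
- 2×search + 3×cache: memory 22, value 140
- 2×thumbnailer + 2×search: memory 28, value 114
Best: 141 rps.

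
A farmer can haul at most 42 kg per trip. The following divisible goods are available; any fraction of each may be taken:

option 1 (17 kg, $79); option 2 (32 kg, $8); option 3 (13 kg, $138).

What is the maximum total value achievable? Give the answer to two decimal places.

Take in order of value per unit:
- option 3 (138/13 per unit): all 13 → value 138, running total 138.00
- option 1 (79/17 per unit): all 17 → value 79, running total 217.00
- option 2 (8/32 per unit): 12 of 32 → value 12×8/32 = 3.0000, running total 220.00
Total 220.00.

220.00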